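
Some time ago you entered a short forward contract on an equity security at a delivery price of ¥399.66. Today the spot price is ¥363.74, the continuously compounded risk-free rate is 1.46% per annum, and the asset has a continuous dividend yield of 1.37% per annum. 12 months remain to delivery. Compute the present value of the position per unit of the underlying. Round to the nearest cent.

¥35.08

Current fair forward for the remaining 12 months: F = S·e^((r − q)·T), (r − q) = 0.0146 − 0.0137 = 0.0009
F = 363.74 · e^(0.0009 × 12/12) = 363.74 × 1.000900 = 364.0674
Value of long forward = (F − K)·e^(−rT) = (364.0674 − 399.66) · e^(−0.0146·12/12)
= -35.5926 × 0.985506 = -35.08
Short position value = −(long value) = ¥35.08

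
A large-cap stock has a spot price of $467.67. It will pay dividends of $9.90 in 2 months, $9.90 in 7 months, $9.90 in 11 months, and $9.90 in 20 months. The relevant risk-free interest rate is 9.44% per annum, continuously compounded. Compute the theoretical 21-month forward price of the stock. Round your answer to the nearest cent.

PV(dividends) I = 9.90·e^(−0.0944·2/12) + 9.90·e^(−0.0944·7/12) + 9.90·e^(−0.0944·11/12) + 9.90·e^(−0.0944·20/12)
I = 9.7455 + 9.3696 + 9.0793 + 8.4588 = 36.6532
F = (S − I)·e^(rT) = (467.67 − 36.6532) · e^(0.0944·21/12)
= 431.0168 · e^0.165200 = 431.0168 × 1.179629 = $508.44

$508.44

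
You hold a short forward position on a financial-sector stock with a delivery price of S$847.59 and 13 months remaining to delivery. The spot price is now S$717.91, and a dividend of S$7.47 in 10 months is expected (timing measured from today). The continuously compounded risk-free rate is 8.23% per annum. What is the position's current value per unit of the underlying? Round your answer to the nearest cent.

PV(remaining dividends) I = 7.47·e^(−0.0823·10/12) = 6.9749
Current forward F = (S − I)·e^(rT) = (717.91 − 6.9749)·e^(0.0823·13/12) = 710.9351 × 1.093254 = 777.2326
Value (long) = (F − K)·e^(−rT) = (777.2326 − 847.59) × 0.914701 = -64.3560
Short position value = −(long value) = S$64.36

S$64.36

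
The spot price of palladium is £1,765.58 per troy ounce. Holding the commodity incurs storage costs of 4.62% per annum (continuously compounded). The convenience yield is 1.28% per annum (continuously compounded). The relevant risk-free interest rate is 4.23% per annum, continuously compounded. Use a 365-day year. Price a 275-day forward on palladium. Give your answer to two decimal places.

Net carry = r + u − y = 0.0423 + 0.0462 − 0.0128 = 0.0757
F = S·e^((r+u−y)T) = 1765.58 · e^(0.0757 × 275/365) = 1765.58 · e^0.05703425
= 1765.58 × 1.05869207 = £1,869.21 per troy ounce

£1,869.21 per troy ounce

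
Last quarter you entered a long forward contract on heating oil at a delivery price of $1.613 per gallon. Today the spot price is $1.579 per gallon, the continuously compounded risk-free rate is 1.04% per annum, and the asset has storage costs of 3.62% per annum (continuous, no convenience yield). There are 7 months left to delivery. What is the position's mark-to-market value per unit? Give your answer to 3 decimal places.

$0.009 per gallon

Current fair forward for the remaining 7 months: F = S·e^((r + u)·T), (r + u) = 0.0104 + 0.0362 = 0.0466
F = 1.579 · e^(0.0466 × 7/12) = 1.579 × 1.027556 = 1.6225
Value of long forward = (F − K)·e^(−rT) = (1.6225 − 1.613) · e^(−0.0104·7/12)
= 0.0095 × 0.993952 = 0.009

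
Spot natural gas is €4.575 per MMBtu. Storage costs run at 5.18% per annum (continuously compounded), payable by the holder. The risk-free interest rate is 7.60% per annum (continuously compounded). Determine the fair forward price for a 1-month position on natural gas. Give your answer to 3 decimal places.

Net carry = r + u − y = 0.0760 + 0.0518 − 0.0000 = 0.1278
F = S·e^((r+u−y)T) = 4.575 · e^(0.1278 × 1/12) = 4.575 · e^0.010650
= 4.575 × 1.010707 = €4.624 per MMBtu

€4.624 per MMBtu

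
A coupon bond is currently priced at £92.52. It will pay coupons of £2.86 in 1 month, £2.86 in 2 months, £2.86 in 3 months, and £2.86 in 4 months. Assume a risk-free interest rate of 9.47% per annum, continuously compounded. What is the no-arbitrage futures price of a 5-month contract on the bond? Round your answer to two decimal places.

PV(coupons) I = 2.86·e^(−0.0947·1/12) + 2.86·e^(−0.0947·2/12) + 2.86·e^(−0.0947·3/12) + 2.86·e^(−0.0947·4/12)
I = 2.8375 + 2.8152 + 2.7931 + 2.7711 = 11.2169
F = (S − I)·e^(rT) = (92.52 − 11.2169) · e^(0.0947·5/12)
= 81.3031 · e^0.039458 = 81.3031 × 1.040247 = £84.58

£84.58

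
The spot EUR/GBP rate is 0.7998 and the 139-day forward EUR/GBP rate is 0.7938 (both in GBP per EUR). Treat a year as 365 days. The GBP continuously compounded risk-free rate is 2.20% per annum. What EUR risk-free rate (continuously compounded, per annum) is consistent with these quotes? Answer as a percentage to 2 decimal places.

4.18%

F = S·e^((r_GBP − r_EUR)T) ⇒ r_EUR = r_GBP − ln(F/S)/T
ln(0.7938/0.7998) = -0.007530; /(139/365) = -0.019773
r_EUR = 0.0220 + 0.019773 = 0.041773
r_EUR = 4.18%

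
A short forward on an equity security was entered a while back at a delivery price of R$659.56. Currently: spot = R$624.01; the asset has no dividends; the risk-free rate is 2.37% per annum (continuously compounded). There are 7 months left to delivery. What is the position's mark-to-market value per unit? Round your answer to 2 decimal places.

R$26.49

Current fair forward for the remaining 7 months: F = S·e^(r·T), r = 0.0237
F = 624.01 · e^(0.0237 × 7/12) = 624.01 × 1.013921 = 632.6968
Value of long forward = (F − K)·e^(−rT) = (632.6968 − 659.56) · e^(−0.0237·7/12)
= -26.8632 × 0.986270 = -26.49
Short position value = −(long value) = R$26.49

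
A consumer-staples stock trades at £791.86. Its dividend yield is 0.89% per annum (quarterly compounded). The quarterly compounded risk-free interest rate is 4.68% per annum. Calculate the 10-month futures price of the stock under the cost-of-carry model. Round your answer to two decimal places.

F = S · (1+r/4)^(4T) / (1+q/4)^(4T)
= 791.86 × 1.039535 / 1.007436 = 791.86 × 1.031862
F = £817.09

£817.09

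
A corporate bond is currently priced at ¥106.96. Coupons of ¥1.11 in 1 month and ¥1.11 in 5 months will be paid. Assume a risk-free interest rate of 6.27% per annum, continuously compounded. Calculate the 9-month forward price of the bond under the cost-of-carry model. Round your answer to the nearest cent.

¥109.82

PV(coupons) I = 1.11·e^(−0.0627·1/12) + 1.11·e^(−0.0627·5/12)
I = 1.1042 + 1.0814 = 2.1856
F = (S − I)·e^(rT) = (106.96 − 2.1856) · e^(0.0627·9/12)
= 104.7744 · e^0.047025 = 104.7744 × 1.048148 = ¥109.82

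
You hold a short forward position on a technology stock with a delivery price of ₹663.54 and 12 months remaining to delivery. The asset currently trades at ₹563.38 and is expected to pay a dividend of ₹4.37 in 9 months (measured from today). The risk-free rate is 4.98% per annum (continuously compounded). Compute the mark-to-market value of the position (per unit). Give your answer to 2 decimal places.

PV(remaining dividends) I = 4.37·e^(−0.0498·9/12) = 4.2098
Current forward F = (S − I)·e^(rT) = (563.38 − 4.2098)·e^(0.0498·12/12) = 559.1702 × 1.051061 = 587.7220
Value (long) = (F − K)·e^(−rT) = (587.7220 − 663.54) × 0.951420 = -72.1348
Short position value = −(long value) = ₹72.13

₹72.13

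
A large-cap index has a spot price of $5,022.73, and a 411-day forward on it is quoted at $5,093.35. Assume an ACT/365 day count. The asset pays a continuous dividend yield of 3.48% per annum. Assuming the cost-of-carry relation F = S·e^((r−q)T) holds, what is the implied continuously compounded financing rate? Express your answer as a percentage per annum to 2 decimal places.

From F = S·e^((r−q)T): (r − q) = ln(F/S)/T
ln(5093.35/5022.73) = ln(1.014060) = 0.013962
(r − q) = 0.013962 / (411/365) = 0.012399
r = ln(F/S)/T + q = 0.012399 + 0.0348 = 0.047199
r = 4.72%

4.72%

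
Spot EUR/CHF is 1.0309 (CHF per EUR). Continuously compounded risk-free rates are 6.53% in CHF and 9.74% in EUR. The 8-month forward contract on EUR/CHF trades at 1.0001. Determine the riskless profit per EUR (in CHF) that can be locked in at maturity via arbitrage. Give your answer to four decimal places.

0.0090 per EUR (in CHF)

Fair forward: F* = S·e^(carry·T), with carry = (r_CHF − r_EUR) = 0.0653 − 0.0974 = -0.0321
F* = 1.0309 · e^(-0.0321 × 8/12) = 1.0309 · e^-0.021400 = 1.0309 × 0.978827 = 1.0091
Market 1.0001 < fair 1.0091: forward underpriced → reverse cash-and-carry (short spot, go long the forward).
At maturity, profit = |F_mkt − F*| = |1.0001 − 1.0091| = 0.0090 per EUR (in CHF)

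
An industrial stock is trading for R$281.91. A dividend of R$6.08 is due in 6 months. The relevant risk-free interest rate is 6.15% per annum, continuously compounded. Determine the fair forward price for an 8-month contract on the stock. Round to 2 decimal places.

PV(dividends) I = 6.08·e^(−0.0615·6/12)
I = 5.8959
F = (S − I)·e^(rT) = (281.91 − 5.8959) · e^(0.0615·8/12)
= 276.0141 · e^0.041000 = 276.0141 × 1.041852 = R$287.57

R$287.57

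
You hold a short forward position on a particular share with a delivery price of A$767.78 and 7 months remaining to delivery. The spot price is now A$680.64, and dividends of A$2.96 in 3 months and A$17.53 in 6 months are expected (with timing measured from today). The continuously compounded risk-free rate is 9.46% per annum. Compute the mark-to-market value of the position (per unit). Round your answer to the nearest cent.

A$65.53

PV(remaining dividends) I = 2.96·e^(−0.0946·3/12) + 17.53·e^(−0.0946·6/12) = 19.6110
Current forward F = (S − I)·e^(rT) = (680.64 − 19.6110)·e^(0.0946·7/12) = 661.0290 × 1.056734 = 698.5318
Value (long) = (F − K)·e^(−rT) = (698.5318 − 767.78) × 0.946312 = -65.5304
Short position value = −(long value) = A$65.53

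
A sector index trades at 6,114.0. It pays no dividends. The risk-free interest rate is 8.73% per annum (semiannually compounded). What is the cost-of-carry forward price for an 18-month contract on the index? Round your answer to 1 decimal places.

6,950.1

F = S · (1+r/2)^(2T)
= 6114.0 × 1.136749
F = 6,950.1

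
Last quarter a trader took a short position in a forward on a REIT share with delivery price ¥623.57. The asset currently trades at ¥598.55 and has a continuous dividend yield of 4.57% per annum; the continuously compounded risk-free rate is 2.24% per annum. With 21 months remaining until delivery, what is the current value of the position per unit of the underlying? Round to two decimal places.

¥47.05

Current fair forward for the remaining 21 months: F = S·e^((r − q)·T), (r − q) = 0.0224 − 0.0457 = -0.0233
F = 598.55 · e^(-0.0233 × 21/12) = 598.55 × 0.960045 = 574.6349
Value of long forward = (F − K)·e^(−rT) = (574.6349 − 623.57) · e^(−0.0224·21/12)
= -48.9351 × 0.961558 = -47.05
Short position value = −(long value) = ¥47.05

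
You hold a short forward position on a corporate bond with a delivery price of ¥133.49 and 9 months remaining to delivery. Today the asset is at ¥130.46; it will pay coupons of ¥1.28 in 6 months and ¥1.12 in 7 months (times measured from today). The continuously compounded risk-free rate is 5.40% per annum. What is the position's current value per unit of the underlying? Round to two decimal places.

¥0.06

PV(remaining coupons) I = 1.28·e^(−0.0540·6/12) + 1.12·e^(−0.0540·7/12) = 2.3312
Current forward F = (S − I)·e^(rT) = (130.46 − 2.3312)·e^(0.0540·9/12) = 128.1288 × 1.041331 = 133.4245
Value (long) = (F − K)·e^(−rT) = (133.4245 − 133.49) × 0.960309 = -0.0629
Short position value = −(long value) = ¥0.06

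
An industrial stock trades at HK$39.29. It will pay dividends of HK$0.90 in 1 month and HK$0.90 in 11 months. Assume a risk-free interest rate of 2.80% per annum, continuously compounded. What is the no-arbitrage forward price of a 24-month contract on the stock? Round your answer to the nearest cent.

HK$39.68

PV(dividends) I = 0.90·e^(−0.0280·1/12) + 0.90·e^(−0.0280·11/12)
I = 0.8979 + 0.8772 = 1.7751
F = (S − I)·e^(rT) = (39.29 − 1.7751) · e^(0.0280·24/12)
= 37.5149 · e^0.056000 = 37.5149 × 1.057598 = HK$39.68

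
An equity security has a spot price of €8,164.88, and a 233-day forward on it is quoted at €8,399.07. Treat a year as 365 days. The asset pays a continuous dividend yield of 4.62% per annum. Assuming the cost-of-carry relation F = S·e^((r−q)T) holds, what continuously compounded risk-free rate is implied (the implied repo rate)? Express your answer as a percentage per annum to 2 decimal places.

From F = S·e^((r−q)T): (r − q) = ln(F/S)/T
ln(8399.07/8164.88) = ln(1.028683) = 0.028279
(r − q) = 0.028279 / (233/365) = 0.044300
r = ln(F/S)/T + q = 0.044300 + 0.0462 = 0.090500
r = 9.05%

9.05%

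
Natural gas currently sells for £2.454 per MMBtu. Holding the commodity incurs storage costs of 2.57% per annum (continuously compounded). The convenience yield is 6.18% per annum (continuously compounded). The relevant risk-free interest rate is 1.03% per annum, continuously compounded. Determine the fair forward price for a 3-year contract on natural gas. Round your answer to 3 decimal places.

£2.271 per MMBtu

Net carry = r + u − y = 0.0103 + 0.0257 − 0.0618 = -0.0258
F = S·e^((r+u−y)T) = 2.454 · e^(-0.0258 × 3) = 2.454 · e^-0.077400
= 2.454 × 0.925520 = £2.271 per MMBtu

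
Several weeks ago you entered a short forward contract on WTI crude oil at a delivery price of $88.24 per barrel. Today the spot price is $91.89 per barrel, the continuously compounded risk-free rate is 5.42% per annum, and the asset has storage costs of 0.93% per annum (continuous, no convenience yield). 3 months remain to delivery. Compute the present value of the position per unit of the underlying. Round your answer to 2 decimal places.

Current fair forward for the remaining 3 months: F = S·e^((r + u)·T), (r + u) = 0.0542 + 0.0093 = 0.0635
F = 91.89 · e^(0.0635 × 3/12) = 91.89 × 1.016002 = 93.3604
Value of long forward = (F − K)·e^(−rT) = (93.3604 − 88.24) · e^(−0.0542·3/12)
= 5.1204 × 0.986541 = 5.05
Short position value = −(long value) = -$5.05

-$5.05 per barrel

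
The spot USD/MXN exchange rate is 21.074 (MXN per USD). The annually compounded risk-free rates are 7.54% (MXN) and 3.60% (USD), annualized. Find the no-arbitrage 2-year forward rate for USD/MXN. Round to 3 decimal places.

By covered interest parity, F = S · (1+r_MXN)^T / (1+r_USD)^T
= 21.074 × 1.156485 / 1.073296 = 21.074 × 1.077508
F = 22.707 MXN per USD

22.707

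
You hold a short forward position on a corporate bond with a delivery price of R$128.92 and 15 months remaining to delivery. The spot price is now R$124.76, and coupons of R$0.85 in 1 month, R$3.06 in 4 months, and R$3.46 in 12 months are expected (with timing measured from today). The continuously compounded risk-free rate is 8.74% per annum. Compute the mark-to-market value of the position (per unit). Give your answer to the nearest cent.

PV(remaining coupons) I = 0.85·e^(−0.0874·1/12) + 3.06·e^(−0.0874·4/12) + 3.46·e^(−0.0874·12/12) = 6.9864
Current forward F = (S − I)·e^(rT) = (124.76 − 6.9864)·e^(0.0874·15/12) = 117.7736 × 1.115441 = 131.3695
Value (long) = (F − K)·e^(−rT) = (131.3695 − 128.92) × 0.896506 = 2.1960
Short position value = −(long value) = -R$2.20

-R$2.20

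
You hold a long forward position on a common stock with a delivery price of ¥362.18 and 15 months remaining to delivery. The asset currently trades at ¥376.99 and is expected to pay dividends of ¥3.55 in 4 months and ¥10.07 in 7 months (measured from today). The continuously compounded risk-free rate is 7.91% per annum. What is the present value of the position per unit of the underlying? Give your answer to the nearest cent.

PV(remaining dividends) I = 3.55·e^(−0.0791·4/12) + 10.07·e^(−0.0791·7/12) = 13.0735
Current forward F = (S − I)·e^(rT) = (376.99 − 13.0735)·e^(0.0791·15/12) = 363.9165 × 1.103928 = 401.7376
Value (long) = (F − K)·e^(−rT) = (401.7376 − 362.18) × 0.905856 = 35.8335
Value = ¥35.83

¥35.83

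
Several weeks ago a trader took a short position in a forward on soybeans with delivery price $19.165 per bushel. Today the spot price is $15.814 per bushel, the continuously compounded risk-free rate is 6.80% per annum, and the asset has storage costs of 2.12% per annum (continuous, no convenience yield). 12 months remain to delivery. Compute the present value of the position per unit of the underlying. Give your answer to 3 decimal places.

$1.752 per bushel

Current fair forward for the remaining 12 months: F = S·e^((r + u)·T), (r + u) = 0.0680 + 0.0212 = 0.0892
F = 15.814 · e^(0.0892 × 12/12) = 15.814 × 1.093299 = 17.2894
Value of long forward = (F − K)·e^(−rT) = (17.2894 − 19.165) · e^(−0.0680·12/12)
= -1.8756 × 0.934260 = -1.752
Short position value = −(long value) = $1.752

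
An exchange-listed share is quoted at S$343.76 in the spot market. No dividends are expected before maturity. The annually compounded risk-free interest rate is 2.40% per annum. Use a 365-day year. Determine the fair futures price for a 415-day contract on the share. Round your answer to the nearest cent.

S$353.16

F = S · (1+r)^T
= 343.76 × 1.027332
F = S$353.16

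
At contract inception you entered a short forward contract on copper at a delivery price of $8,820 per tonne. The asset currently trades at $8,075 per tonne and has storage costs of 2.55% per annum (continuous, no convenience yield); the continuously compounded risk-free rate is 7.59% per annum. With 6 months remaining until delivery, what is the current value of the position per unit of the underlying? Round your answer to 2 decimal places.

$312.94 per tonne

Current fair forward for the remaining 6 months: F = S·e^((r + u)·T), (r + u) = 0.0759 + 0.0255 = 0.1014
F = 8075 · e^(0.1014 × 6/12) = 8075 × 1.05200724 = 8494.9585
Value of long forward = (F − K)·e^(−rT) = (8494.9585 − 8820) · e^(−0.0759·6/12)
= -325.0415 × 0.96276108 = -312.94
Short position value = −(long value) = $312.94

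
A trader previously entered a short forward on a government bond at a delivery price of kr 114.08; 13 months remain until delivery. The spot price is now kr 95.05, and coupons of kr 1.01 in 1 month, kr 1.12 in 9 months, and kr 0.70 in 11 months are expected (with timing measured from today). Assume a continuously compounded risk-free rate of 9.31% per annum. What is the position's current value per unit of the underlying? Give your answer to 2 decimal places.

PV(remaining coupons) I = 1.01·e^(−0.0931·1/12) + 1.12·e^(−0.0931·9/12) + 0.70·e^(−0.0931·11/12) = 2.6894
Current forward F = (S − I)·e^(rT) = (95.05 − 2.6894)·e^(0.0931·13/12) = 92.3606 × 1.106120 = 102.1619
Value (long) = (F − K)·e^(−rT) = (102.1619 − 114.08) × 0.904061 = -10.7747
Short position value = −(long value) = kr 10.77

kr 10.77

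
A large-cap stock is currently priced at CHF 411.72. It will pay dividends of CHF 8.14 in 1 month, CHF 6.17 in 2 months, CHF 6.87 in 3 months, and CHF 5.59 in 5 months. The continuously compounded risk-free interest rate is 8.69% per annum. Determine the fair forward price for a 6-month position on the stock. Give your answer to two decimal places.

CHF 402.56

PV(dividends) I = 8.14·e^(−0.0869·1/12) + 6.17·e^(−0.0869·2/12) + 6.87·e^(−0.0869·3/12) + 5.59·e^(−0.0869·5/12)
I = 8.0813 + 6.0813 + 6.7224 + 5.3912 = 26.2762
F = (S − I)·e^(rT) = (411.72 − 26.2762) · e^(0.0869·6/12)
= 385.4438 · e^0.043450 = 385.4438 × 1.044408 = CHF 402.56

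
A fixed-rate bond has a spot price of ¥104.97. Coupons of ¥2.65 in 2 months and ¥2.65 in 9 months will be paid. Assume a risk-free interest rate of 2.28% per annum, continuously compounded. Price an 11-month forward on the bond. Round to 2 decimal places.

PV(coupons) I = 2.65·e^(−0.0228·2/12) + 2.65·e^(−0.0228·9/12)
I = 2.6399 + 2.6051 = 5.2450
F = (S − I)·e^(rT) = (104.97 − 5.2450) · e^(0.0228·11/12)
= 99.7250 · e^0.020900 = 99.7250 × 1.021120 = ¥101.83

¥101.83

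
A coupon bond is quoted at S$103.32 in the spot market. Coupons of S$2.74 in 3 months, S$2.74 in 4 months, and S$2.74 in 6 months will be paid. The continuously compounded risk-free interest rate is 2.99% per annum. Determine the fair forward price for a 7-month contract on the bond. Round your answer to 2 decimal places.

S$96.86

PV(coupons) I = 2.74·e^(−0.0299·3/12) + 2.74·e^(−0.0299·4/12) + 2.74·e^(−0.0299·6/12)
I = 2.7196 + 2.7128 + 2.6993 = 8.1317
F = (S − I)·e^(rT) = (103.32 − 8.1317) · e^(0.0299·7/12)
= 95.1883 · e^0.017442 = 95.1883 × 1.017595 = S$96.86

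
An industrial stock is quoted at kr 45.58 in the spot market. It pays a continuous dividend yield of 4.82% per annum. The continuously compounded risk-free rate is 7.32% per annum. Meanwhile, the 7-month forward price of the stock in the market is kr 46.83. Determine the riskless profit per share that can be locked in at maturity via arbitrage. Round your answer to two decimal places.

kr 0.58 per share

Fair forward: F* = S·e^(carry·T), with carry = (r − q) = 0.0732 − 0.0482 = 0.0250
F* = 45.58 · e^(0.0250 × 7/12) = 45.58 · e^0.014583 = 45.58 × 1.014690 = kr 46.2496
Market kr 46.83 > fair kr 46.2496: forward overpriced → cash-and-carry (buy spot, short the forward).
At maturity, profit = |F_mkt − F*| = |46.83 − 46.2496| = kr 0.58 per share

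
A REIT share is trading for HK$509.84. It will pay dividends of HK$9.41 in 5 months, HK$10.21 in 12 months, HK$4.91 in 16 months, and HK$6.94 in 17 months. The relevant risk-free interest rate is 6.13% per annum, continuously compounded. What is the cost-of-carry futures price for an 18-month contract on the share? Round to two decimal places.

PV(dividends) I = 9.41·e^(−0.0613·5/12) + 10.21·e^(−0.0613·12/12) + 4.91·e^(−0.0613·16/12) + 6.94·e^(−0.0613·17/12)
I = 9.1727 + 9.6029 + 4.5247 + 6.3627 = 29.6630
F = (S − I)·e^(rT) = (509.84 − 29.6630) · e^(0.0613·18/12)
= 480.1770 · e^0.091950 = 480.1770 × 1.096310 = HK$526.42

HK$526.42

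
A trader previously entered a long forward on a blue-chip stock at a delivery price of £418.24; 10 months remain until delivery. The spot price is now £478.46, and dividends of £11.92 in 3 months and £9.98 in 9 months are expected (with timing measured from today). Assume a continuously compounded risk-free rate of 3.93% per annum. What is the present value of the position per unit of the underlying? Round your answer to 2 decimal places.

£52.20

PV(remaining dividends) I = 11.92·e^(−0.0393·3/12) + 9.98·e^(−0.0393·9/12) = 21.4936
Current forward F = (S − I)·e^(rT) = (478.46 − 21.4936)·e^(0.0393·10/12) = 456.9664 × 1.033292 = 472.1797
Value (long) = (F − K)·e^(−rT) = (472.1797 − 418.24) × 0.967780 = 52.2018
Value = £52.20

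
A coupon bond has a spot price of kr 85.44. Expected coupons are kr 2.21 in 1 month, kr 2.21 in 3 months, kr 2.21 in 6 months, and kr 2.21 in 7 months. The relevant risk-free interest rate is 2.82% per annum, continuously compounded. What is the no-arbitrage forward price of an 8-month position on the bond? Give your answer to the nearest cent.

PV(coupons) I = 2.21·e^(−0.0282·1/12) + 2.21·e^(−0.0282·3/12) + 2.21·e^(−0.0282·6/12) + 2.21·e^(−0.0282·7/12)
I = 2.2048 + 2.1945 + 2.1791 + 2.1739 = 8.7523
F = (S − I)·e^(rT) = (85.44 − 8.7523) · e^(0.0282·8/12)
= 76.6877 · e^0.018800 = 76.6877 × 1.018978 = kr 78.14

kr 78.14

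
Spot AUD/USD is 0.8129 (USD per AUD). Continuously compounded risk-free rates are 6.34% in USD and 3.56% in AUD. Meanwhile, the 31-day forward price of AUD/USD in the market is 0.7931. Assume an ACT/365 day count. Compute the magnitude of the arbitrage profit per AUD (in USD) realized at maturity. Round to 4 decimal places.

Fair forward: F* = S·e^(carry·T), with carry = (r_USD − r_AUD) = 0.0634 − 0.0356 = 0.0278
F* = 0.8129 · e^(0.0278 × 31/365) = 0.8129 · e^0.002361 = 0.8129 × 1.002364 = 0.8148
Market 0.7931 < fair 0.8148: forward underpriced → reverse cash-and-carry (short spot, go long the forward).
At maturity, profit = |F_mkt − F*| = |0.7931 − 0.8148| = 0.0217 per AUD (in USD)

0.0217 per AUD (in USD)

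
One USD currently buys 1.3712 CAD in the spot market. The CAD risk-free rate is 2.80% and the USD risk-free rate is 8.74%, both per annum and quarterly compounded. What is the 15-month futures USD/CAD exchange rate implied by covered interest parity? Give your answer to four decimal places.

1.2744

By covered interest parity, F = S · (1+r_CAD/4)^(4T) / (1+r_USD/4)^(4T)
= 1.3712 × 1.035493 / 1.114130 = 1.3712 × 0.929418
F = 1.2744 CAD per USD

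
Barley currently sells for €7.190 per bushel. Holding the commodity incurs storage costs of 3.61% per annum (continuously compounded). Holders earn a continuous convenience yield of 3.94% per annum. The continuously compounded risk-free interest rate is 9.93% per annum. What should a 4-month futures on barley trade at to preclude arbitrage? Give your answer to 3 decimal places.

Net carry = r + u − y = 0.0993 + 0.0361 − 0.0394 = 0.0960
F = S·e^((r+u−y)T) = 7.190 · e^(0.0960 × 4/12) = 7.190 · e^0.032000
= 7.190 × 1.032518 = €7.424 per bushel

€7.424 per bushel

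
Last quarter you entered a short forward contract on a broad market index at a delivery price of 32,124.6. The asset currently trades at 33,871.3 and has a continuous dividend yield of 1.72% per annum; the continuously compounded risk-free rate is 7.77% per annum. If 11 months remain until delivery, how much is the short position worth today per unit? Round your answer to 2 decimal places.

Current fair forward for the remaining 11 months: F = S·e^((r − q)·T), (r − q) = 0.0777 − 0.0172 = 0.0605
F = 33871.3 · e^(0.0605 × 11/12) = 33871.3 × 1.05702497 = 35802.8099
Value of long forward = (F − K)·e^(−rT) = (35802.8099 − 32124.6) · e^(−0.0777·11/12)
= 3678.2099 × 0.93125234 = 3425.34
Short position value = −(long value) = -3425.34

-3425.34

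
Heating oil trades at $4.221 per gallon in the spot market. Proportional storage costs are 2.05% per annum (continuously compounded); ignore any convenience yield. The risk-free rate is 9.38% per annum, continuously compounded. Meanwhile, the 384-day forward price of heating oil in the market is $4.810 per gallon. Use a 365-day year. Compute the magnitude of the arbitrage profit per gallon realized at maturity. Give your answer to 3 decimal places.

$0.050 per gallon

Fair forward: F* = S·e^(carry·T), with carry = (r + u) = 0.0938 + 0.0205 = 0.1143
F* = 4.221 · e^(0.1143 × 384/365) = 4.221 · e^0.120250 = 4.221 × 1.127779 = $4.7604
Market $4.810 > fair $4.7604: forward overpriced → cash-and-carry (buy spot, short the forward).
At maturity, profit = |F_mkt − F*| = |4.810 − 4.7604| = $0.050 per gallon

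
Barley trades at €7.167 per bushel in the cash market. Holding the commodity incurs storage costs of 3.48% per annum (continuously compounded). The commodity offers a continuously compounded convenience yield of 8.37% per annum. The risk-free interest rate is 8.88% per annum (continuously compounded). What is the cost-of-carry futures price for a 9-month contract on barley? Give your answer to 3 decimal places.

Net carry = r + u − y = 0.0888 + 0.0348 − 0.0837 = 0.0399
F = S·e^((r+u−y)T) = 7.167 · e^(0.0399 × 9/12) = 7.167 · e^0.029925
= 7.167 × 1.030377 = €7.385 per bushel

€7.385 per bushel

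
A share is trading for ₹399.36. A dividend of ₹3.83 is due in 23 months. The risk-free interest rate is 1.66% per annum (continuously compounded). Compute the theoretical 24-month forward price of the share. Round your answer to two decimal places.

PV(dividends) I = 3.83·e^(−0.0166·23/12)
I = 3.7101
F = (S − I)·e^(rT) = (399.36 − 3.7101) · e^(0.0166·24/12)
= 395.6499 · e^0.033200 = 395.6499 × 1.033757 = ₹409.01

₹409.01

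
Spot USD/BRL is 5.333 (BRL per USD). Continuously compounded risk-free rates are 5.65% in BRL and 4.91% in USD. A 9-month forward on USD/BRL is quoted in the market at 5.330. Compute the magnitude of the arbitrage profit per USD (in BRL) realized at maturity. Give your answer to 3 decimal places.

Fair forward: F* = S·e^(carry·T), with carry = (r_BRL − r_USD) = 0.0565 − 0.0491 = 0.0074
F* = 5.333 · e^(0.0074 × 9/12) = 5.333 · e^0.005550 = 5.333 × 1.005565 = 5.3627
Market 5.330 < fair 5.3627: forward underpriced → reverse cash-and-carry (short spot, go long the forward).
At maturity, profit = |F_mkt − F*| = |5.330 − 5.3627| = 0.033 per USD (in BRL)

0.033 per USD (in BRL)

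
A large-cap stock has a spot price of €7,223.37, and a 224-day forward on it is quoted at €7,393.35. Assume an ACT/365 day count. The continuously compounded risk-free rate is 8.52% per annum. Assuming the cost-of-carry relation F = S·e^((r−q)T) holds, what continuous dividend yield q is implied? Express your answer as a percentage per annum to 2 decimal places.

4.73%

From F = S·e^((r−q)T): (r − q) = ln(F/S)/T
ln(7393.35/7223.37) = ln(1.023532) = 0.023259
(r − q) = 0.023259 / (224/365) = 0.037900
q = r − ln(F/S)/T = 0.0852 − 0.037900 = 0.047300
q = 4.73%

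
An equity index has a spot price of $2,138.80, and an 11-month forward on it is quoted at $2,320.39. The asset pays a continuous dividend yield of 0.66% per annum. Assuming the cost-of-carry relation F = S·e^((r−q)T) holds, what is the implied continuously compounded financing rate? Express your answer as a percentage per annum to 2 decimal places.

From F = S·e^((r−q)T): (r − q) = ln(F/S)/T
ln(2320.39/2138.80) = ln(1.084903) = 0.081491
(r − q) = 0.081491 / (11/12) = 0.088899
r = ln(F/S)/T + q = 0.088899 + 0.0066 = 0.095499
r = 9.55%

9.55%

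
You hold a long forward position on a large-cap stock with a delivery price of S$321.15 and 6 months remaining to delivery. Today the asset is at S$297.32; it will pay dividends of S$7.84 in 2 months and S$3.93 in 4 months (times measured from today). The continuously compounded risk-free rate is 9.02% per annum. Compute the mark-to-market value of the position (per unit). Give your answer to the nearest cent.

-S$21.20

PV(remaining dividends) I = 7.84·e^(−0.0902·2/12) + 3.93·e^(−0.0902·4/12) = 11.5366
Current forward F = (S − I)·e^(rT) = (297.32 − 11.5366)·e^(0.0902·6/12) = 285.7834 × 1.046132 = 298.9672
Value (long) = (F − K)·e^(−rT) = (298.9672 − 321.15) × 0.955902 = -21.2046
Value = -S$21.20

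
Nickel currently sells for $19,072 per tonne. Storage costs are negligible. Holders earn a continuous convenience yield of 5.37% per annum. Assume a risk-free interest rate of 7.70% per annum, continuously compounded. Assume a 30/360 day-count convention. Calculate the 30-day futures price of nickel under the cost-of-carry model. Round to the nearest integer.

Net carry = r + u − y = 0.0770 + 0.0000 − 0.0537 = 0.0233
F = S·e^((r+u−y)T) = 19072 · e^(0.0233 × 30/360) = 19072 · e^0.001942
= 19072 × 1.001944 = $19,109 per tonne

$19,109 per tonne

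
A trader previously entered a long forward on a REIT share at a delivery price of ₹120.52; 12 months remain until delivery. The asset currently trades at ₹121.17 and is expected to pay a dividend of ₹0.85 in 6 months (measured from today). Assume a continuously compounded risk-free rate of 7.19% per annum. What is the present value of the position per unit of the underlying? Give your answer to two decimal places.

PV(remaining dividends) I = 0.85·e^(−0.0719·6/12) = 0.8200
Current forward F = (S − I)·e^(rT) = (121.17 − 0.8200)·e^(0.0719·12/12) = 120.3500 × 1.074548 = 129.3219
Value (long) = (F − K)·e^(−rT) = (129.3219 − 120.52) × 0.930624 = 8.1913
Value = ₹8.19

₹8.19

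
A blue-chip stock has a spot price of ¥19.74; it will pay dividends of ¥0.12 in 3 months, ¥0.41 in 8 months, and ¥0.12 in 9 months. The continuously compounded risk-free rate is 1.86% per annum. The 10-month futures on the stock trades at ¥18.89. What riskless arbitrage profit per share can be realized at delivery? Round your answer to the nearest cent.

¥0.51 per share

PV(dividends) I = 0.12·e^(−0.0186·3/12) + 0.41·e^(−0.0186·8/12) + 0.12·e^(−0.0186·9/12) = 0.6427
Fair futures F* = (S − I)·e^(rT) = (19.74 − 0.6427)·e^0.015500 = 19.0973 × 1.015621 = 19.3956
Market ¥18.89 < fair 19.3956: forward underpriced → reverse cash-and-carry (short the stock, invest proceeds at r, pay the dividends, go long the forward).
Profit at T = |F_mkt − F*| = |18.89 − 19.3956| = ¥0.51 per share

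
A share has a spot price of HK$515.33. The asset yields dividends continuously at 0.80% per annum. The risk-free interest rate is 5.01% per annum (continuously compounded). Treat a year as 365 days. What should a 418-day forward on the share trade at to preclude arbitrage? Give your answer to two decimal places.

F = S·e^((r − q)T) = 515.33 · e^((0.0501 − 0.0080) × 418/365)
= 515.33 · e^0.048213 = 515.33 × 1.049394
F = HK$540.78

HK$540.78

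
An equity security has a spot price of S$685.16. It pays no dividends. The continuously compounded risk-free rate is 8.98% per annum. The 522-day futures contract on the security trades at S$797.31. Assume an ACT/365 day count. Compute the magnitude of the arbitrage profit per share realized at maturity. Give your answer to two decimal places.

Fair futures: F* = S·e^(carry·T), with carry = r = 0.0898
F* = 685.16 · e^(0.0898 × 522/365) = 685.16 · e^0.128426 = 685.16 × 1.137037 = S$779.0523
Market S$797.31 > fair S$779.0523: forward overpriced → cash-and-carry (buy spot, short the forward).
At maturity, profit = |F_mkt − F*| = |797.31 − 779.0523| = S$18.26 per share

S$18.26 per share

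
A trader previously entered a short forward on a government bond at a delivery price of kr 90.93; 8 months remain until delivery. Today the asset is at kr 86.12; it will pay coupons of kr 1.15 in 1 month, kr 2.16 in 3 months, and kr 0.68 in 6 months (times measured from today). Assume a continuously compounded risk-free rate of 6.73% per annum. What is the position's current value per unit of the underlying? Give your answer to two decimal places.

kr 4.75

PV(remaining coupons) I = 1.15·e^(−0.0673·1/12) + 2.16·e^(−0.0673·3/12) + 0.68·e^(−0.0673·6/12) = 3.9250
Current forward F = (S − I)·e^(rT) = (86.12 − 3.9250)·e^(0.0673·8/12) = 82.1950 × 1.045888 = 85.9668
Value (long) = (F − K)·e^(−rT) = (85.9668 − 90.93) × 0.956125 = -4.7454
Short position value = −(long value) = kr 4.75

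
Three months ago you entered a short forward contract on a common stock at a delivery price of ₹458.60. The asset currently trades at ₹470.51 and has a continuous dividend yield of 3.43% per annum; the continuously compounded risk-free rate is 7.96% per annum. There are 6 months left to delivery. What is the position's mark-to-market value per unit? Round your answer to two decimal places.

Current fair forward for the remaining 6 months: F = S·e^((r − q)·T), (r − q) = 0.0796 − 0.0343 = 0.0453
F = 470.51 · e^(0.0453 × 6/12) = 470.51 × 1.022908 = 481.2884
Value of long forward = (F − K)·e^(−rT) = (481.2884 − 458.60) · e^(−0.0796·6/12)
= 22.6884 × 0.960982 = 21.80
Short position value = −(long value) = -₹21.80

-₹21.80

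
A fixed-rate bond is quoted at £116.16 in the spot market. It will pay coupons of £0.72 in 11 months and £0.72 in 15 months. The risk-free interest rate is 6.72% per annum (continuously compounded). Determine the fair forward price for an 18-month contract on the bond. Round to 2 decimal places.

PV(coupons) I = 0.72·e^(−0.0672·11/12) + 0.72·e^(−0.0672·15/12)
I = 0.6770 + 0.6620 = 1.3390
F = (S − I)·e^(rT) = (116.16 − 1.3390) · e^(0.0672·18/12)
= 114.8210 · e^0.100800 = 114.8210 × 1.106055 = £127.00

£127.00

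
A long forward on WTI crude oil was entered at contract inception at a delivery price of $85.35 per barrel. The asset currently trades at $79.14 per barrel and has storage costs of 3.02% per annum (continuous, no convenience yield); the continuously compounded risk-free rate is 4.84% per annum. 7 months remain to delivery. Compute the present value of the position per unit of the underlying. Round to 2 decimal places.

-$2.43 per barrel

Current fair forward for the remaining 7 months: F = S·e^((r + u)·T), (r + u) = 0.0484 + 0.0302 = 0.0786
F = 79.14 · e^(0.0786 × 7/12) = 79.14 × 1.046917 = 82.8530
Value of long forward = (F − K)·e^(−rT) = (82.8530 − 85.35) · e^(−0.0484·7/12)
= -2.4970 × 0.972162 = -2.43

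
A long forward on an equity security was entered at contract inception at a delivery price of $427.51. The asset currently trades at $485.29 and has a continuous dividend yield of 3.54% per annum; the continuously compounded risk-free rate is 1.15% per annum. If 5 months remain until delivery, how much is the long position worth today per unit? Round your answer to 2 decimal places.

$52.72

Current fair forward for the remaining 5 months: F = S·e^((r − q)·T), (r − q) = 0.0115 − 0.0354 = -0.0239
F = 485.29 · e^(-0.0239 × 5/12) = 485.29 × 0.990091 = 480.4813
Value of long forward = (F − K)·e^(−rT) = (480.4813 − 427.51) · e^(−0.0115·5/12)
= 52.9713 × 0.995220 = 52.72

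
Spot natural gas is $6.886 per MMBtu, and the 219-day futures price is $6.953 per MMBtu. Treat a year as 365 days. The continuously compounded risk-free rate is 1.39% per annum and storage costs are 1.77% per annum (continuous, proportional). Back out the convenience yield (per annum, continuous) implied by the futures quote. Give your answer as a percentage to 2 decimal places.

F = S·e^((r+u−y)T) ⇒ (r+u−y) = ln(F/S)/T
ln(6.953/6.886) = 0.009683; /T ⇒ 0.016138
y = r + u − ln(F/S)/T = 0.0139 + 0.0177 − 0.016138 = 0.015462
y = 1.55%

1.55%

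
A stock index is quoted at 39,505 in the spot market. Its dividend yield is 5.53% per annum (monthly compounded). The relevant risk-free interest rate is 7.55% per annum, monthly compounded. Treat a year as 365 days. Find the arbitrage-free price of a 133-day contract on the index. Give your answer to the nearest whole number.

39,795

F = S · (1+r/12)^(12T) / (1+q/12)^(12T)
= 39505 × 1.027804 / 1.020308 = 39505 × 1.007347
F = 39,795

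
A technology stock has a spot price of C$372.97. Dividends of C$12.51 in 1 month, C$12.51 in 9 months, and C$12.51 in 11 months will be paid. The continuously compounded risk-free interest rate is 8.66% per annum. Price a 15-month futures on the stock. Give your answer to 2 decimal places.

C$375.83

PV(dividends) I = 12.51·e^(−0.0866·1/12) + 12.51·e^(−0.0866·9/12) + 12.51·e^(−0.0866·11/12)
I = 12.4200 + 11.7233 + 11.5553 = 35.6986
F = (S − I)·e^(rT) = (372.97 − 35.6986) · e^(0.0866·15/12)
= 337.2714 · e^0.108250 = 337.2714 × 1.114326 = C$375.83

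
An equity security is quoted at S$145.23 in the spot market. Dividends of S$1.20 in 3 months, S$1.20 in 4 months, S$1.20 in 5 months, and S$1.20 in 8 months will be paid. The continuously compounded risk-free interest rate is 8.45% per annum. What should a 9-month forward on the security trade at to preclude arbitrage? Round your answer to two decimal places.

PV(dividends) I = 1.20·e^(−0.0845·3/12) + 1.20·e^(−0.0845·4/12) + 1.20·e^(−0.0845·5/12) + 1.20·e^(−0.0845·8/12)
I = 1.1749 + 1.1667 + 1.1585 + 1.1343 = 4.6344
F = (S − I)·e^(rT) = (145.23 − 4.6344) · e^(0.0845·9/12)
= 140.5956 · e^0.063375 = 140.5956 × 1.065426 = S$149.79

S$149.79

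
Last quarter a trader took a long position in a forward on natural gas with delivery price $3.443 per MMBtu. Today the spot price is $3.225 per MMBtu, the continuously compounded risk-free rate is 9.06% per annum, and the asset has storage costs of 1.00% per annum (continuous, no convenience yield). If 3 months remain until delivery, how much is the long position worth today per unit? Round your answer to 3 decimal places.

-$0.133 per MMBtu

Current fair forward for the remaining 3 months: F = S·e^((r + u)·T), (r + u) = 0.0906 + 0.0100 = 0.1006
F = 3.225 · e^(0.1006 × 3/12) = 3.225 × 1.025469 = 3.3071
Value of long forward = (F − K)·e^(−rT) = (3.3071 − 3.443) · e^(−0.0906·3/12)
= -0.1359 × 0.977605 = -0.133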